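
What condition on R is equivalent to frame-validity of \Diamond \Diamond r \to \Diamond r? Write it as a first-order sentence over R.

\forall x \forall y (x R^2 y \to \exists w (y = w \wedge xRw))

This is a Sahlqvist (Geach-type) schema ◇^2□^0r → □^0◇^1r.
Minimal-valuation argument: fix x; take any y with xR^2y and any z with xR^0z. Set V(r) to the set of worlds R-reachable from y in exactly 0 steps. Then □^0r holds at y, so the antecedent holds at x; validity forces ◇^1r at z, giving a w with zR^1w and yR^0w.
First-order correspondent: \forall x \forall y (x R^2 y \to \exists w (y = w \wedge xRw)).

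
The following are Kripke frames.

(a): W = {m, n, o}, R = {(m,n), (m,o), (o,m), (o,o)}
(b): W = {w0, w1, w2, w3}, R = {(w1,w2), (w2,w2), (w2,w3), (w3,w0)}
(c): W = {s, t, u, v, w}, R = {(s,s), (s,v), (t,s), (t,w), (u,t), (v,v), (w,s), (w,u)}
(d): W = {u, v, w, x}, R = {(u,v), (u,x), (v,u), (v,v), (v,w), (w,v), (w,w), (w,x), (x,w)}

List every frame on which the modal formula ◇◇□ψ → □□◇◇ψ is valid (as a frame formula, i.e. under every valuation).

This is the axiom for a generalized confluence (Geach) condition; its first-order frame correspondent is ∀x ∀y ∀z ((xR²y ∧ xR²z) → ∃w (yRw ∧ zR²w)).
(a): fails — oR²m, oR²n but no w with mRw and nR²w.
(b): fails — w1R²w2, w1R²w3 but no w with w2Rw and w3R²w.
(c): fails — tR²u, tR²s but no w* with uRw* and sR²w*.
(d): condition met.

(d)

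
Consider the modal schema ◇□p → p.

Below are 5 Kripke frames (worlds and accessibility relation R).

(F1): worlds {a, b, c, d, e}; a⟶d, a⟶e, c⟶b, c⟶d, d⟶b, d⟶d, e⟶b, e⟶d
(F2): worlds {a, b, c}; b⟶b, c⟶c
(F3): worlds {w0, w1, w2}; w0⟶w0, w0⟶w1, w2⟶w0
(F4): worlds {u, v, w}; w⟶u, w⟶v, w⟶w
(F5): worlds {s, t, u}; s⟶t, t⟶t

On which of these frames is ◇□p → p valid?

(F2)

The schema corresponds to symmetry: ∀x ∀y (Rxy → Ryx).
(F1): fails — Reb but not Rbe.
(F2): ✓.
(F3): fails — Rw0w1 but not Rw1w0.
(F4): fails — Rwu but not Ruw.
(F5): fails — Rst but not Rts.
Valid on: (F2).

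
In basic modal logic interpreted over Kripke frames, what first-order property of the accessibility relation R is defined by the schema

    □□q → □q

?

density

Suppose □□q→□q is valid. Take Rxy and set V(q)={w : xR²w}. Then □□q at x, so □q at x, so q at y, i.e. ∃z(Rxz∧Rzy).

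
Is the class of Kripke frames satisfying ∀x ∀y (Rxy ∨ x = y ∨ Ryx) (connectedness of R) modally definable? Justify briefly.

Any modally definable frame class is closed under disjoint unions.
Take 3 disjoint single-world reflexive frames: each is trivially connected, but their disjoint union has 3 worlds with no edge between distinct components, so it is not connected.
So the class is not modally definable.

Not modally definable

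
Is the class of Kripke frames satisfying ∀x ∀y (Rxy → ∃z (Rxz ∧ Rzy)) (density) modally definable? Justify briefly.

Yes, by □□q → □q

The condition is density. A defining modal formula is □□q → □q.
Suppose □□q→□q is valid. Take Rxy and set V(q)={w : xR²w}. Then □□q at x, so □q at x, so q at y, i.e. ∃z(Rxz∧Rzy).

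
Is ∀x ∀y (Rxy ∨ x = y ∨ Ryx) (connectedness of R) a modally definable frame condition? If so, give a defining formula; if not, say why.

No

If a class were modally definable it would be closed under disjoint unions (Goldblatt–Thomason).
Take 2 disjoint single-world reflexive frames: each is trivially connected, but their disjoint union has 2 worlds with no edge between distinct components, so it is not connected.
So the class is not modally definable.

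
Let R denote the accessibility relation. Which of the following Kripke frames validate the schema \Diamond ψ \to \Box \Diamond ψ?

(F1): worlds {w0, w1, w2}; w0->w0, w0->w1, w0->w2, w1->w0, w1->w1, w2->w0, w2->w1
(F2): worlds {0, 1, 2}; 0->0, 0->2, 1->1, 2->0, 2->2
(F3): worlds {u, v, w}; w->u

(F2)

Frame correspondent (Sahlqvist): \forall x \forall y \forall z (Rxy \wedge Rxz \to Ryz) — i.e. the Euclidean property.
(F1): fails — Rw0w1 and Rw0w2 but not Rw1w2.
(F2): holds.
(F3): fails — Rwu and Rwu but not Ruu.
Valid on: (F2).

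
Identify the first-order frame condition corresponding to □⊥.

emptiness of R: ∀x ∀y ¬Rxy

□⊥ is valid iff no world has any successor (otherwise □⊥ fails at any world with one).
Conversely, any frame satisfying ∀x ∀y ¬Rxy validates the schema.
So the correspondent is emptiness of R.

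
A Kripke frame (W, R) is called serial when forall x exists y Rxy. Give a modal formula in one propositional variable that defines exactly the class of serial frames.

□ψ → ◇ψ

A defining formula is □ψ → ◇ψ (the D axiom).
Suppose □ψ→◇ψ is valid. At any x set V(ψ)=W. Then □ψ at x, so ◇ψ at x, so x has a successor.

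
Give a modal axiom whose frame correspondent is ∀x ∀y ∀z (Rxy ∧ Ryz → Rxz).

□q → □□q

A defining formula is □q → □□q (the 4 axiom).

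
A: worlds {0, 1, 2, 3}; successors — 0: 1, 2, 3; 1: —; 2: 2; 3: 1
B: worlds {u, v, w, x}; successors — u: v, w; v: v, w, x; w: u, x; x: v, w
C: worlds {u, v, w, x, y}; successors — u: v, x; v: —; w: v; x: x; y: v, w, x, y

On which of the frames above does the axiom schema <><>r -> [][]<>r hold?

none

Frame correspondent (Sahlqvist): forall x forall y forall z ((x R^2 y & x R^2 z) -> exists w (y = w & zRw)) — i.e. a generalized confluence (Geach) condition.
A: fails — 0R²1, 0R²1 but no w with 1=w and 1Rw.
B: fails — uR²u, uR²u but no t with u=t and uRt.
C: fails — yR²v, yR²v but no t with v=t and vRt.
Valid on no frame.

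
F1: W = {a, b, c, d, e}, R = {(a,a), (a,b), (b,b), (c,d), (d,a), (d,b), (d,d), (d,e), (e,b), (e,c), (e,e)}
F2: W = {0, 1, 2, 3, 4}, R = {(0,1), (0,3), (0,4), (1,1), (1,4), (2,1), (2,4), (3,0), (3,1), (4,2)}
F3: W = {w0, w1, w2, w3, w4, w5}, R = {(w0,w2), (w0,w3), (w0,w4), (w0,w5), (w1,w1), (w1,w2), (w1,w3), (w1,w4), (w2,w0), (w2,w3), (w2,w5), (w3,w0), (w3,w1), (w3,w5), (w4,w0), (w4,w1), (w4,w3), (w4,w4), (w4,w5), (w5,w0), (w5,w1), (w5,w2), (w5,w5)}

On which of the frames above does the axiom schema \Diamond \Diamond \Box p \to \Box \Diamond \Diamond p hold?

F3

The schema corresponds to a generalized confluence (Geach) condition: \forall x \forall y \forall z ((x R^2 y \wedge xRz) \to \exists w (yRw \wedge z R^2 w)).
F1: fails — dR²c, dRa but no w with cRw and aR²w.
F2: fails — 0R²4, 0R3 but no w with 4Rw and 3R²w.
F3: satisfies the condition.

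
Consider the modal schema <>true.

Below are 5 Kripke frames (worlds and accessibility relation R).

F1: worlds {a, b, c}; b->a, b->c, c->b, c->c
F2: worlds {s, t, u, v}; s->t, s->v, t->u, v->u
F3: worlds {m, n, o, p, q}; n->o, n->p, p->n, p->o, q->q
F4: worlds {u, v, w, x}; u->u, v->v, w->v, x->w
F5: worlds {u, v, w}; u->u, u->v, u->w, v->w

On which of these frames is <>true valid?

F4

This is the axiom for seriality; its first-order frame correspondent is forall x exists y Rxy.
F1: fails — world a has no successor.
F2: fails — world u has no successor.
F3: fails — world m has no successor.
F4: holds.
F5: fails — world w has no successor.
Valid on: F4.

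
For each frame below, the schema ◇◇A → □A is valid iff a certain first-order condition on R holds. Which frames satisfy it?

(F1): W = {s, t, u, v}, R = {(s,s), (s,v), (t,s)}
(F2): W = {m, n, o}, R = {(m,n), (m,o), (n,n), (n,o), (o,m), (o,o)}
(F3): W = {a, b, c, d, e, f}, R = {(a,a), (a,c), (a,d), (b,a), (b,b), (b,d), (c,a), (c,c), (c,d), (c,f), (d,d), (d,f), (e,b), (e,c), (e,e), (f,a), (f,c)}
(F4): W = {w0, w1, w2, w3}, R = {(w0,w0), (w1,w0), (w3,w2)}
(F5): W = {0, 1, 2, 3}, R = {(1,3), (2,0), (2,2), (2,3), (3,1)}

Frame correspondent (Sahlqvist): ∀x ∀y ∀z ((xR²y ∧ xRz) → ∃w (y = w ∧ z = w)) — i.e. a generalized confluence (Geach) condition.
(F1): fails — sR²s, sRv but s ≠ v.
(F2): fails — mR²m, mRn but m ≠ n.
(F3): fails — aR²a, aRc but a ≠ c.
(F4): ✓.
(F5): fails — 1R²1, 1R3 but 1 ≠ 3.
Valid on: (F4).

(F4)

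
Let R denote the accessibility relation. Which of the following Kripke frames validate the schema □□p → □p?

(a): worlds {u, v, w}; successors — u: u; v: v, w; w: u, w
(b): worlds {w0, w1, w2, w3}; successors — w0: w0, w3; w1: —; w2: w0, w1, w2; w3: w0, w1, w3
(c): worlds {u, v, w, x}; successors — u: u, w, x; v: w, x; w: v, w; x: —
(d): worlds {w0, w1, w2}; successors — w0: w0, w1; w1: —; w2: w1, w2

This is the axiom for density; its first-order frame correspondent is ∀x ∀y (Rxy → ∃z (Rxz ∧ Rzy)).
(a): holds.
(b): holds.
(c): fails — Rvx but no z with Rvz and Rzx.
(d): holds.

(a), (b), (d)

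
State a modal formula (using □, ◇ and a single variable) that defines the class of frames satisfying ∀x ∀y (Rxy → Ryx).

r → □◇r

The condition is symmetry. The B schema r → □◇r defines it.
Suppose r→□◇r is valid. Take Rxy and set V(r)={x}. Then r at x, so □◇r at x, so ◇r at y, so some z with Ryz has r; z=x, i.e. Ryx.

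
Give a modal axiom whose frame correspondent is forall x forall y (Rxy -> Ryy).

□(□ψ → ψ)

This is shift-reflexivity; the standard corresponding axiom is T□: □(□ψ → ψ).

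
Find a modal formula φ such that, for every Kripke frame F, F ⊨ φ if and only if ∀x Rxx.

□r → r

The condition is reflexivity. The T schema □r → r defines it.
Suppose □r→r is valid. At any x set V(r)={w : Rxw}. Then □r holds at x, so r holds at x, i.e. Rxx.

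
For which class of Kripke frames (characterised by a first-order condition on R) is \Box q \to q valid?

This is the T axiom.
It corresponds to reflexivity: \forall x Rxx.

Reflexivity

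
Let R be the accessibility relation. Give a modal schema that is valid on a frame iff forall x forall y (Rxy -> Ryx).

q → □◇q

A defining formula is q → □◇q (the B axiom).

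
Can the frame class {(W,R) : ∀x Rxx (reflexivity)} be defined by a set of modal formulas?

Yes — defined by □r → r

Yes: it is reflexivity, defined by the T schema □r → r.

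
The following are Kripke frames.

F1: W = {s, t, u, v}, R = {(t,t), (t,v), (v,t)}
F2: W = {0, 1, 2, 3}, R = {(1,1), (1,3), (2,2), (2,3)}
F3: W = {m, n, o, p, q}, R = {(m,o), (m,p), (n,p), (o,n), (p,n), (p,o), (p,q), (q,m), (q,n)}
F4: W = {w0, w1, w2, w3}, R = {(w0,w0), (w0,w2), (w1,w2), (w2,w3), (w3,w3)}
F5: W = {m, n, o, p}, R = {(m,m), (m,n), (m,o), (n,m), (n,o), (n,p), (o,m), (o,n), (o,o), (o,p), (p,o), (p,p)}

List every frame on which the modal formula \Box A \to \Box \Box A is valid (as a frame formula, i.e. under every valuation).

This is the axiom for transitivity; its first-order frame correspondent is \forall x \forall y \forall z (Rxy \wedge Ryz \to Rxz).
F1: fails — Rvt and Rtv but not Rvv.
F2: satisfies the condition.
F3: fails — Ron and Rnp but not Rop.
F4: fails — Rw1w2 and Rw2w3 but not Rw1w3.
F5: fails — Rno and Ron but not Rnn.

F2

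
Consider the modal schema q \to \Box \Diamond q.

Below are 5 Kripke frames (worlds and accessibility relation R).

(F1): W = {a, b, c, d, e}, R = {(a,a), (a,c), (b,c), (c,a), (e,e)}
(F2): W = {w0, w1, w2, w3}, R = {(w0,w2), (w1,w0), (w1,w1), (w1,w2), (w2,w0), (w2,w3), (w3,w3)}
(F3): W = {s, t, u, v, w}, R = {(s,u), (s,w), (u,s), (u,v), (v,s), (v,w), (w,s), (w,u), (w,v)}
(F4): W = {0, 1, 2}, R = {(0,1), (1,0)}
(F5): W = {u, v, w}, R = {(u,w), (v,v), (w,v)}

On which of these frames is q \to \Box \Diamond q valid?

(F4)

The schema corresponds to symmetry: \forall x \forall y (Rxy \to Ryx).
(F1): fails — Rbc but not Rcb.
(F2): fails — Rw1w2 but not Rw2w1.
(F3): fails — Ruv but not Rvu.
(F4): satisfies the condition.
(F5): fails — Ruw but not Rwu.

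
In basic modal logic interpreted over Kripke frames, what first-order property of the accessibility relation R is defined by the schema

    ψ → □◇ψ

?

This schema is the B axiom.
It corresponds to symmetry: ∀x ∀y (Rxy → Ryx).

symmetry: ∀x ∀y (Rxy → Ryx)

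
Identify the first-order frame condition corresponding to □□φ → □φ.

This is the C4 axiom.
Its frame correspondent is density — ∀x ∀y (Rxy → ∃z (Rxz ∧ Rzy)).

Density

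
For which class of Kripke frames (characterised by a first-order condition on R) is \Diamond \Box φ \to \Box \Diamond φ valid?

convergence: \forall x \forall y \forall z (Rxy \wedge Rxz \to \exists w (Ryw \wedge Rzw))

Suppose ◇□φ→□◇φ is valid. Take Rxy, Rxz and set V(φ)={w : Ryw}. Then □φ at y so ◇□φ at x, so □◇φ at x, so ◇φ at z, giving w with Rzw and Ryw.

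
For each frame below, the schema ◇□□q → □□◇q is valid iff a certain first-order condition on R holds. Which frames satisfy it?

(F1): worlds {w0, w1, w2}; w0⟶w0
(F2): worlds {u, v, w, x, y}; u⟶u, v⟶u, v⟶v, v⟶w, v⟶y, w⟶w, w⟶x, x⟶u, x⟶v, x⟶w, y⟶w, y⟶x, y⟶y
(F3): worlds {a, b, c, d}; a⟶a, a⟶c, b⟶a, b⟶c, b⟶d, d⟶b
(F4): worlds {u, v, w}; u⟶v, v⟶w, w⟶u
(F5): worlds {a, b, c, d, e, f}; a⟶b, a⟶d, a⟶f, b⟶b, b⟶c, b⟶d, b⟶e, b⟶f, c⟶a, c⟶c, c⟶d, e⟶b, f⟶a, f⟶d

This is the axiom for a generalized confluence (Geach) condition; its first-order frame correspondent is ∀x ∀y ∀z ((xRy ∧ xR²z) → ∃w (yR²w ∧ zRw)).
(F1): holds.
(F2): fails — vRu, vR²w but no t with uR²t and wRt.
(F3): fails — aRa, aR²c but no w with aR²w and cRw.
(F4): holds.
(F5): fails — aRb, aR²d but no w with bR²w and dRw.
Valid on: (F1), (F4).

(F1), (F4)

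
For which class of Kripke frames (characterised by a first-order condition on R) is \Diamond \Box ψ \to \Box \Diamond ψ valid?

convergence: \forall x \forall y \forall z (Rxy \wedge Rxz \to \exists w (Ryw \wedge Rzw))

This schema is the .2 axiom.
Its frame correspondent is convergence — \forall x \forall y \forall z (Rxy \wedge Rxz \to \exists w (Ryw \wedge Rzw)).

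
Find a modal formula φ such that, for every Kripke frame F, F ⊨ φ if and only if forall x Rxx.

The condition is reflexivity. The T schema □r → r defines it.

□r → r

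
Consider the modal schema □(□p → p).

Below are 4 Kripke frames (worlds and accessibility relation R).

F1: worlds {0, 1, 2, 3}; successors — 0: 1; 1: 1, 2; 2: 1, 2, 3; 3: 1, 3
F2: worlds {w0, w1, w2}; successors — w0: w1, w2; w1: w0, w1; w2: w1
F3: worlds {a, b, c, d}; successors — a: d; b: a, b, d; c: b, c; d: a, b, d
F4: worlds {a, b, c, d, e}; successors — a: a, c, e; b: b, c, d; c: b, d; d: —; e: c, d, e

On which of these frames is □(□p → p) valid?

F1

This is the axiom for shift-reflexivity; its first-order frame correspondent is ∀x ∀y (Rxy → Ryy).
F1: holds.
F2: fails — Rw1w0 but not Rw0w0.
F3: fails — Rba but not Raa.
F4: fails — Rbc but not Rcc.
Valid on: F1.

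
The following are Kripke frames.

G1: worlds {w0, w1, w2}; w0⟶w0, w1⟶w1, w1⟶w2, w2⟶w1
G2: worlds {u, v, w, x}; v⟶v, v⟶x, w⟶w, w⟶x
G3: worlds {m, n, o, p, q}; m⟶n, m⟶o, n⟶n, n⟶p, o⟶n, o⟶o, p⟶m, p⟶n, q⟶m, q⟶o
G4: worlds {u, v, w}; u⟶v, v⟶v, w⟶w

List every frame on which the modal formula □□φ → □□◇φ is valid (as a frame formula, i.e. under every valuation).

G1, G3, G4

This is the axiom for a generalized confluence (Geach) condition; its first-order frame correspondent is ∀x ∀z (xR²z → ∃w (xR²w ∧ zRw)).
G1: ✓.
G2: fails — vR²x but no t with vR²t and xRt.
G3: ✓.
G4: ✓.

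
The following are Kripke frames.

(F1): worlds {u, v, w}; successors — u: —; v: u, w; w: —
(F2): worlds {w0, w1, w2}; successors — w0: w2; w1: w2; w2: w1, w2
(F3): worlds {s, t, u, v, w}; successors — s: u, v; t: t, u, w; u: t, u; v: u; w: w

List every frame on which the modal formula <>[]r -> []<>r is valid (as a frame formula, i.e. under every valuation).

(F2)

The schema corresponds to convergence: forall x forall y forall z (Rxy & Rxz -> exists w (Ryw & Rzw)).
(F1): fails — Rvu and Rvu but u and u have no common successor.
(F2): holds.
(F3): fails — Rtw and Rtu but w and u have no common successor.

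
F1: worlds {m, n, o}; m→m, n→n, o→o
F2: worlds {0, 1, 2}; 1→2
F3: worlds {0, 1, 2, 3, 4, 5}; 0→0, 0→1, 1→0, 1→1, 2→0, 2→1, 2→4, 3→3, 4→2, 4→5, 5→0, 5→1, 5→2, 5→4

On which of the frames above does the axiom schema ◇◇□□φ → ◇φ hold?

Frame correspondent (Sahlqvist): ∀x ∀y (xR²y → ∃w (yR²w ∧ xRw)) — i.e. a generalized confluence (Geach) condition.
F1: satisfies the condition.
F2: satisfies the condition.
F3: fails — 4R²0 but no w with 0R²w and 4Rw.

F1, F2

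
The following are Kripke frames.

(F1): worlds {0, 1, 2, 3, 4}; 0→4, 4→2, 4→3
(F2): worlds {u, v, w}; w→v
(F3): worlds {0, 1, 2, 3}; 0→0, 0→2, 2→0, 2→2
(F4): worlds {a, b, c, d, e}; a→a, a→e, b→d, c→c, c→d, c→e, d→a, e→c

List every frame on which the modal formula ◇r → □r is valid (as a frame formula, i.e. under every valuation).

(F2)

Frame correspondent (Sahlqvist): ∀x ∀y ∀z (Rxy ∧ Rxz → y = z) — i.e. partial functionality.
(F1): fails — 4 sees both 2 and 3.
(F2): ✓.
(F3): fails — 0 sees both 0 and 2.
(F4): fails — a sees both a and e.
Valid on: (F2).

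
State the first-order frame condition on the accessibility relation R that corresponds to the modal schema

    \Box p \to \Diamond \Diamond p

This is a Sahlqvist (Geach-type) schema ◇^0□^1p → □^0◇^2p.
First-order correspondent: \forall x \exists w (xRw \wedge x R^2 w).

\forall x \exists w (xRw \wedge x R^2 w)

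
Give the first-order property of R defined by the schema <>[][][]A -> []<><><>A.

This is a Sahlqvist (Geach-type) schema ◇^1□^3A → □^1◇^3A.
Minimal-valuation argument: fix x; take any y with xR^1y and any z with xR^1z. Set V(A) to the set of worlds R-reachable from y in exactly 3 steps. Then □^3A holds at y, so the antecedent holds at x; validity forces ◇^3A at z, giving a w with zR^3w and yR^3w.
First-order correspondent: forall x forall y forall z ((xRy & xRz) -> exists w (y R^3 w & z R^3 w)).

forall x forall y forall z ((xRy & xRz) -> exists w (y R^3 w & z R^3 w))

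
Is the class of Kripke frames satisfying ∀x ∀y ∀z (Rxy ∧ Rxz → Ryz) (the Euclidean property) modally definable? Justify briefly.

Definable; ◇p → □◇p defines it

Yes: it is the Euclidean property, defined by the 5 schema ◇p → □◇p.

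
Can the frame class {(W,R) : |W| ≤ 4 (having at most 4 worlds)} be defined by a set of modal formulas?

No

Any modally definable frame class is closed under disjoint unions.
Any modal formula valid on each of 5 disjoint one-world frames is valid on their disjoint union (validity is preserved under disjoint unions). Each one-world frame has |W|=1≤4, but the union has |W|=5.
So the class is not modally definable.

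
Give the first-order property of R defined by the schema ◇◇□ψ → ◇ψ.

∀x ∀y (xR²y → ∃w (yRw ∧ xRw))

This is a Sahlqvist (Geach-type) schema ◇^2□^1ψ → □^0◇^1ψ.
Minimal-valuation argument: fix x; take any y with xR^2y and any z with xR^0z. Set V(ψ) to the set of worlds R-reachable from y in exactly 1 step. Then □^1ψ holds at y, so the antecedent holds at x; validity forces ◇^1ψ at z, giving a w with zR^1w and yR^1w.
First-order correspondent: ∀x ∀y (xR²y → ∃w (yRw ∧ xRw)).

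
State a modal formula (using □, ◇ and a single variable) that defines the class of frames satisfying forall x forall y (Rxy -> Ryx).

The condition is symmetry. The B schema s → □◇s defines it.

s → □◇s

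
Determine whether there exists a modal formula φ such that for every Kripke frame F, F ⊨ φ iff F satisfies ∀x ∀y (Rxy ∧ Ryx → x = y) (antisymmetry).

Not definable by any modal formula

If a class were modally definable it would be closed under surjective bounded morphisms (Goldblatt–Thomason).
The 8-cycle (worlds 0,1,2,3,4,5,6,7 with 0→1→2→3→4→5→6→7→0) is antisymmetric. Sending even-indexed worlds to s and odd-indexed worlds to t is a surjective bounded morphism onto the two-world frame with s↔t, which is not antisymmetric.
So no modal formula (or set of formulas) defines exactly the antisymmetric frames.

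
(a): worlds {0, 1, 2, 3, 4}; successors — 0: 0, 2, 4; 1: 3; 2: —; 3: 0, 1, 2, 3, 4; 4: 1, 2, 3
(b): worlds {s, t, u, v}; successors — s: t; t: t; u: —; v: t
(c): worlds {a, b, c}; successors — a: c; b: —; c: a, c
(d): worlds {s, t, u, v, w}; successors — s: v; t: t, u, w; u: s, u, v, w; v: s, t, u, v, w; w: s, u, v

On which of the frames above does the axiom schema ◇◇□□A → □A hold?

The schema corresponds to a generalized confluence (Geach) condition: ∀x ∀y ∀z ((xR²y ∧ xRz) → ∃w (yR²w ∧ z = w)).
(a): fails — 0R²2, 0R0 but no w with 2R²w and 0=w.
(b): holds.
(c): holds.
(d): holds.
Valid on: (b), (c), (d).

(b), (c), (d)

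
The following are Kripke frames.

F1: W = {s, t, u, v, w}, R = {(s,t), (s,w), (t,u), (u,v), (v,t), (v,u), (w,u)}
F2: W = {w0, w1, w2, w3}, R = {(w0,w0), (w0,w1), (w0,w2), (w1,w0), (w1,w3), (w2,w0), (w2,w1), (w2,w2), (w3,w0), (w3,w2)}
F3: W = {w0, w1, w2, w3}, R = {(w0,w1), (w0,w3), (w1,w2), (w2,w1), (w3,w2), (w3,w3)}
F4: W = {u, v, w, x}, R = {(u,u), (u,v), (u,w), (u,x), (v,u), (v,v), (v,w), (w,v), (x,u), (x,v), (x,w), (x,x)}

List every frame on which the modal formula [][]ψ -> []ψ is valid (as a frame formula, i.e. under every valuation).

F4

The schema corresponds to density: forall x forall y (Rxy -> exists z (Rxz & Rzy)).
F1: fails — Ruv but no z with Ruz and Rzv.
F2: fails — Rw1w3 but no z with Rw1z and Rzw3.
F3: fails — Rw1w2 but no z with Rw1z and Rzw2.
F4: ✓.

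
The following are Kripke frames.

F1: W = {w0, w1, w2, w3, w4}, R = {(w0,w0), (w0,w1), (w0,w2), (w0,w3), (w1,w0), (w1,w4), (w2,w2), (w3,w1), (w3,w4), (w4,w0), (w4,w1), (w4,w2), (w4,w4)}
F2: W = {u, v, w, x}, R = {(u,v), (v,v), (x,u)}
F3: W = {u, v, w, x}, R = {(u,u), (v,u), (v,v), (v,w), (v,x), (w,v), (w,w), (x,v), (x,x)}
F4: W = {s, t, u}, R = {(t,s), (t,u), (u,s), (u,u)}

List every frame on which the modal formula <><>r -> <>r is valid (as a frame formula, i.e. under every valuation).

The schema corresponds to transitivity: forall x forall y forall z (Rxy & Ryz -> Rxz).
F1: fails — Rw1w0 and Rw0w1 but not Rw1w1.
F2: fails — Rxu and Ruv but not Rxv.
F3: fails — Rwv and Rvu but not Rwu.
F4: holds.
Valid on: F4.

F4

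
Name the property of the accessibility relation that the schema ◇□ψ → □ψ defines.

the Euclidean property

This is frame-equivalent to ◇ψ → □◇ψ (substitute ¬ψ for ψ and contrapose).
Suppose ◇ψ→□◇ψ is valid. Take Rxy, Rxz and set V(ψ)={y}. Then ◇ψ at x, so □◇ψ at x, so ◇ψ at z, so some w with Rzw has ψ; w=y, i.e. Rzy. By symmetry of the argument, Ryz.
The converse is a direct semantic check.
Frame condition: ∀x ∀y ∀z (Rxy ∧ Rxz → Ryz).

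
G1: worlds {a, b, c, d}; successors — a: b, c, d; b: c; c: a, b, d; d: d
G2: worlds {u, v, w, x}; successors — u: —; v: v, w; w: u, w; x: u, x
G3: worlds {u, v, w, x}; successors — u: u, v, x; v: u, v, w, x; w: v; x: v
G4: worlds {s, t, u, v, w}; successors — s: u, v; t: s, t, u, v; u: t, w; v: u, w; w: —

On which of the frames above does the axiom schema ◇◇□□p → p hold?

G3

The schema corresponds to a generalized confluence (Geach) condition: ∀x ∀y (xR²y → ∃w (yR²w ∧ x = w)).
G1: fails — aR²c but no w with cR²w and a=w.
G2: fails — vR²u but no t with uR²t and v=t.
G3: condition met.
G4: fails — sR²w but no w* with wR²w* and s=w*.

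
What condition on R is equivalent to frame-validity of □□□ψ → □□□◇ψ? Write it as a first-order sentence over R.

This is a Sahlqvist (Geach-type) schema ◇^0□^3ψ → □^3◇^1ψ.
Minimal-valuation argument: fix x; take any y with xR^0y and any z with xR^3z. Set V(ψ) to the set of worlds R-reachable from y in exactly 3 steps. Then □^3ψ holds at y, so the antecedent holds at x; validity forces ◇^1ψ at z, giving a w with zR^1w and yR^3w.
First-order correspondent: ∀x ∀z (xR³z → ∃w (xR³w ∧ zRw)).

∀x ∀z (xR³z → ∃w (xR³w ∧ zRw))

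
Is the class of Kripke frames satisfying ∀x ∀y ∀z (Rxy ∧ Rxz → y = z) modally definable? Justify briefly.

Yes, by ◇r → □r

This is a Sahlqvist condition; the CD axiom ◇r → □r defines it.
Suppose ◇r→□r is valid. Take Rxy, Rxz and set V(r)={y}. Then ◇r at x, so □r at x, so r at z, i.e. z=y.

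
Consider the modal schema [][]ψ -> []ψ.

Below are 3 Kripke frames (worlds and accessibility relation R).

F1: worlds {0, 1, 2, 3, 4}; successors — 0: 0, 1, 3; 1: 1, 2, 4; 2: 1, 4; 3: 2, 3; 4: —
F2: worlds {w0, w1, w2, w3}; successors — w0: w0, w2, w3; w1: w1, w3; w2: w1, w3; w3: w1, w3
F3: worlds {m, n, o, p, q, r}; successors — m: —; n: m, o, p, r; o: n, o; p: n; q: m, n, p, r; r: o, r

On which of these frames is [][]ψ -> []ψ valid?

This is the axiom for density; its first-order frame correspondent is forall x forall y (Rxy -> exists z (Rxz & Rzy)).
F1: holds.
F2: holds.
F3: fails — Rpn but no z with Rpz and Rzn.

F1, F2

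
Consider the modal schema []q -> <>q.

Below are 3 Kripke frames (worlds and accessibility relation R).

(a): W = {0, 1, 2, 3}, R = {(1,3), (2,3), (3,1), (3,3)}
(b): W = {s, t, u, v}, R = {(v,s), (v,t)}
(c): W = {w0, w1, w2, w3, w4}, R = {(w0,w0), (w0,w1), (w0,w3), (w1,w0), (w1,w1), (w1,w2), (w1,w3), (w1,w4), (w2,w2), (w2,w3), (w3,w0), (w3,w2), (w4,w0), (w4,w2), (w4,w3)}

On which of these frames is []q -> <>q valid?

(c)

Frame correspondent (Sahlqvist): forall x exists y Rxy — i.e. seriality.
(a): fails — world 0 has no successor.
(b): fails — world s has no successor.
(c): ✓.
Valid on: (c).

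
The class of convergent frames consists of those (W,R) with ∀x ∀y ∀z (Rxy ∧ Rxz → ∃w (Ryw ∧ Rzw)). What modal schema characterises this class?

This is convergence; the standard corresponding axiom is .2: ◇□q → □◇q.
Suppose ◇□q→□◇q is valid. Take Rxy, Rxz and set V(q)={w : Ryw}. Then □q at y so ◇□q at x, so □◇q at x, so ◇q at z, giving w with Rzw and Ryw.

◇□q → □◇q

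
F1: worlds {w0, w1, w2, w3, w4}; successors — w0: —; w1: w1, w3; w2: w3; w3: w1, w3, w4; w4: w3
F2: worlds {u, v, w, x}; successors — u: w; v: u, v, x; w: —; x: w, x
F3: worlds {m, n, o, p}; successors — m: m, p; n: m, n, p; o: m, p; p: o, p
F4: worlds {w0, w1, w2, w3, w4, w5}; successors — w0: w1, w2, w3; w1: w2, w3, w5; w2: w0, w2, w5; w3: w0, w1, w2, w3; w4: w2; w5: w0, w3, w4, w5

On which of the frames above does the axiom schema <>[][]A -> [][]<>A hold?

F1, F3, F4

Frame correspondent (Sahlqvist): forall x forall y forall z ((xRy & x R^2 z) -> exists w (y R^2 w & zRw)) — i.e. a generalized confluence (Geach) condition.
F1: condition met.
F2: fails — vRu, vR²u but no t with uR²t and uRt.
F3: condition met.
F4: condition met.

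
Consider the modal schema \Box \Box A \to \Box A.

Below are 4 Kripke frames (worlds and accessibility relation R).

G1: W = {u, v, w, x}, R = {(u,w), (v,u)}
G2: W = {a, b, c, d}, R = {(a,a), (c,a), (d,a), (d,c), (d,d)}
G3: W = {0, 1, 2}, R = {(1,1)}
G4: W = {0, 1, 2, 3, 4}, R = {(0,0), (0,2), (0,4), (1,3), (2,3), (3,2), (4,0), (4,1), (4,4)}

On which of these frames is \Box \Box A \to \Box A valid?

G2, G3

This is the axiom for density; its first-order frame correspondent is \forall x \forall y (Rxy \to \exists z (Rxz \wedge Rzy)).
G1: fails — Rvu but no z with Rvz and Rzu.
G2: satisfies the condition.
G3: satisfies the condition.
G4: fails — R32 but no z with R3z and Rz2.
Valid on: G2, G3.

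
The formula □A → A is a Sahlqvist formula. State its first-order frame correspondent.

Reflexivity

This schema is the T axiom.
It corresponds to reflexivity: ∀x Rxx.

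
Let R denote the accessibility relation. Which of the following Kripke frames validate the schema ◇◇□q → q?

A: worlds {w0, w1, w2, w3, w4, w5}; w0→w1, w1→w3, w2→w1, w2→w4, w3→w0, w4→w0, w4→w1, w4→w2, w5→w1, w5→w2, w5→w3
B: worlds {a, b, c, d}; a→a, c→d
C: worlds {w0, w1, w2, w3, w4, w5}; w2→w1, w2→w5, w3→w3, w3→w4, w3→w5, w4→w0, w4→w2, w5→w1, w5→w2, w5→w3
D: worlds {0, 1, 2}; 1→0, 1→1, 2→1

B

This is the axiom for a generalized confluence (Geach) condition; its first-order frame correspondent is ∀x ∀y (xR²y → ∃w (yRw ∧ x = w)).
A: fails — w2R²w0 but no w with w0Rw and w2=w.
B: satisfies the condition.
C: fails — w2R²w1 but no w with w1Rw and w2=w.
D: fails — 1R²0 but no w with 0Rw and 1=w.
Valid on: B.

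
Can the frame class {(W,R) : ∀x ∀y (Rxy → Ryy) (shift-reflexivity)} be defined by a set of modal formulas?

This is a Sahlqvist condition; the T□ axiom □(□q → q) defines it.
Suppose □(□q→q) is valid. Take Rxy and set V(q)={w : Ryw}. Then at y, □q holds; since □(□q→q) at x, □q→q at y, so q at y, i.e. Ryy.

Yes, by □(□q → q)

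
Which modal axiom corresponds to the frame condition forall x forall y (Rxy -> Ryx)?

ψ → □◇ψ

This is symmetry; the standard corresponding axiom is B: ψ → □◇ψ.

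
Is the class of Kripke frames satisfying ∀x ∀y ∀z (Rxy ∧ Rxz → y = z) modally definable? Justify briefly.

Yes: it is partial functionality, defined by the CD schema ◇q → □q.

Yes, by ◇q → □q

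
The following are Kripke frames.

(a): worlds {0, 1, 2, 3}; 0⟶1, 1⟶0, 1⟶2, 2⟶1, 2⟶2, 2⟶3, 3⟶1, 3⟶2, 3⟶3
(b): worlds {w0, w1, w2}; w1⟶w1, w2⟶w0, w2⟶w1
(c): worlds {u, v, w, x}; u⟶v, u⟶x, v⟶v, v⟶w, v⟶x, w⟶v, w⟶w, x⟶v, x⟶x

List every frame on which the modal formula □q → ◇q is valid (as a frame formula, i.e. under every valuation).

This is the axiom for seriality; its first-order frame correspondent is ∀x ∃y Rxy.
(a): ✓.
(b): fails — world w0 has no successor.
(c): ✓.
Valid on: (a), (c).

(a), (c)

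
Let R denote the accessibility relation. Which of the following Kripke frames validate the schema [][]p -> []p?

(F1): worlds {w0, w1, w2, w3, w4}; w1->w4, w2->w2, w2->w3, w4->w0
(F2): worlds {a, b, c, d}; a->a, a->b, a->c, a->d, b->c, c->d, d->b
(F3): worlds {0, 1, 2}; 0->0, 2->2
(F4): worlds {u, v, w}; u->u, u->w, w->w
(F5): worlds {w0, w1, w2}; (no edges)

(F3), (F4), (F5)

This is the axiom for density; its first-order frame correspondent is forall x forall y (Rxy -> exists z (Rxz & Rzy)).
(F1): fails — Rw4w0 but no z with Rw4z and Rzw0.
(F2): fails — Rbc but no z with Rbz and Rzc.
(F3): ✓.
(F4): ✓.
(F5): ✓.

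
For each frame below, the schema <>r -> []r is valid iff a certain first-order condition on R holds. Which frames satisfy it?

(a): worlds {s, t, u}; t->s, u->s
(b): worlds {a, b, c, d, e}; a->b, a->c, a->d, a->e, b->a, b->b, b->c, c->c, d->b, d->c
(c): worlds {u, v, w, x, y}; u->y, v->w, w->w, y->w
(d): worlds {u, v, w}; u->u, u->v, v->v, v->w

This is the axiom for partial functionality; its first-order frame correspondent is forall x forall y forall z (Rxy & Rxz -> y = z).
(a): holds.
(b): fails — a sees both b and c.
(c): holds.
(d): fails — u sees both u and v.
Valid on: (a), (c).

(a), (c)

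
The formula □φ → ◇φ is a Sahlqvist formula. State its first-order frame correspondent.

seriality: ∀x ∃y Rxy

This schema is the D axiom.
It corresponds to seriality: ∀x ∃y Rxy.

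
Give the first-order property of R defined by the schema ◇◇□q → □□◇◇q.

∀x ∀y ∀z ((xR²y ∧ xR²z) → ∃w (yRw ∧ zR²w))

This is a Sahlqvist (Geach-type) schema ◇^2□^1q → □^2◇^2q.
Minimal-valuation argument: fix x; take any y with xR^2y and any z with xR^2z. Set V(q) to the set of worlds R-reachable from y in exactly 1 step. Then □^1q holds at y, so the antecedent holds at x; validity forces ◇^2q at z, giving a w with zR^2w and yR^1w.
First-order correspondent: ∀x ∀y ∀z ((xR²y ∧ xR²z) → ∃w (yRw ∧ zR²w)).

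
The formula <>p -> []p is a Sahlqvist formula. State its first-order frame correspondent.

Suppose ◇p→□p is valid. Take Rxy, Rxz and set V(p)={y}. Then ◇p at x, so □p at x, so p at z, i.e. z=y.
Conversely, any frame satisfying forall x forall y forall z (Rxy & Rxz -> y = z) validates the schema.
Frame condition: forall x forall y forall z (Rxy & Rxz -> y = z).

Partial functionality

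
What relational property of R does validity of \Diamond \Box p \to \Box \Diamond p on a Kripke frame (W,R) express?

Convergence

Suppose ◇□p→□◇p is valid. Take Rxy, Rxz and set V(p)={w : Ryw}. Then □p at y so ◇□p at x, so □◇p at x, so ◇p at z, giving w with Rzw and Ryw.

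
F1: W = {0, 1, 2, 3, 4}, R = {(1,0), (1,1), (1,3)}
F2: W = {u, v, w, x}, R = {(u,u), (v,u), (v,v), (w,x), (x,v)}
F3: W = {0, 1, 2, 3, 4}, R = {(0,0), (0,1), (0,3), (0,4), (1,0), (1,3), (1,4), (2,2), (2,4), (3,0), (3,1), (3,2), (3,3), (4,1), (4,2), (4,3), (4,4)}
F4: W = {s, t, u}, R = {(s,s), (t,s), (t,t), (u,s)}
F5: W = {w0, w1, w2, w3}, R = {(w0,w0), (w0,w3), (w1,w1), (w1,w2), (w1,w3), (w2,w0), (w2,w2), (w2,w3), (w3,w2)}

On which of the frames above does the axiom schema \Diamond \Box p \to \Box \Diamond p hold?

F2, F3, F4

This is the axiom for convergence; its first-order frame correspondent is \forall x \forall y \forall z (Rxy \wedge Rxz \to \exists w (Ryw \wedge Rzw)).
F1: fails — R10 and R10 but 0 and 0 have no common successor.
F2: condition met.
F3: condition met.
F4: condition met.
F5: fails — Rw0w0 and Rw0w3 but w0 and w3 have no common successor.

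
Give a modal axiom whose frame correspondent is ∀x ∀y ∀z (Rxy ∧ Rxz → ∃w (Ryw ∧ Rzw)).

◇□r → □◇r

This is convergence; the standard corresponding axiom is .2: ◇□r → □◇r.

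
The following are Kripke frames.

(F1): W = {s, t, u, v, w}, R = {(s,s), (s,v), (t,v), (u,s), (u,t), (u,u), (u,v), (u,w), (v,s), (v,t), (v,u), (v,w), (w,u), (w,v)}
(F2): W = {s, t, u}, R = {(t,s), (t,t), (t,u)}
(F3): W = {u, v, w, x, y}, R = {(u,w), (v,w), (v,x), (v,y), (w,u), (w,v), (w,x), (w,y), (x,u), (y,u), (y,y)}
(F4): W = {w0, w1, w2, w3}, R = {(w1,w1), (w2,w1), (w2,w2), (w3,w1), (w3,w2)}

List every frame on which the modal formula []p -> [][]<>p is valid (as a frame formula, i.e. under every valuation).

The schema corresponds to a generalized confluence (Geach) condition: forall x forall z (x R^2 z -> exists w (xRw & zRw)).
(F1): fails — vR²t but no w* with vRw* and tRw*.
(F2): fails — tR²s but no w with tRw and sRw.
(F3): fails — uR²x but no t with uRt and xRt.
(F4): holds.

(F4)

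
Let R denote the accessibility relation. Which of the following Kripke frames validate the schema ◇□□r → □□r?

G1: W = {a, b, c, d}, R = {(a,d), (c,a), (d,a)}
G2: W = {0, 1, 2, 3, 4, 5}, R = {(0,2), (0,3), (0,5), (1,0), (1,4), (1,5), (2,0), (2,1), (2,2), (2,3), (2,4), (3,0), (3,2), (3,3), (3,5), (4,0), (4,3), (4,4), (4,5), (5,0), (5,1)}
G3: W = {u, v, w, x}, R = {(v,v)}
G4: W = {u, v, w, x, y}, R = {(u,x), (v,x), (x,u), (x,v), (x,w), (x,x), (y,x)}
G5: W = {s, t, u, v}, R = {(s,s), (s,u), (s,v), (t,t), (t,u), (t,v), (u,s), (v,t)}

This is the axiom for a generalized confluence (Geach) condition; its first-order frame correspondent is ∀x ∀y ∀z ((xRy ∧ xR²z) → ∃w (yR²w ∧ z = w)).
G1: fails — aRd, aR²a but no w with dR²w and a=w.
G2: fails — 0R5, 0R²1 but no w with 5R²w and 1=w.
G3: holds.
G4: fails — xRw, xR²u but no t with wR²t and u=t.
G5: fails — sRu, sR²t but no w with uR²w and t=w.
Valid on: G3.

G3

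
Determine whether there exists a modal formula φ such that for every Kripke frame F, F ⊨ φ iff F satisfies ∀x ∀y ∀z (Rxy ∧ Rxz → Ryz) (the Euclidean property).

Yes: it is the Euclidean property, defined by the 5 schema ◇p → □◇p.
Suppose ◇p→□◇p is valid. Take Rxy, Rxz and set V(p)={y}. Then ◇p at x, so □◇p at x, so ◇p at z, so some w with Rzw has p; w=y, i.e. Rzy. By symmetry of the argument, Ryz.

Definable; ◇p → □◇p defines it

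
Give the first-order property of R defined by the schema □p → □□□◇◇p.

∀x ∀z (xR³z → ∃w (xRw ∧ zR²w))

This is a Sahlqvist (Geach-type) schema ◇^0□^1p → □^3◇^2p.
First-order correspondent: ∀x ∀z (xR³z → ∃w (xRw ∧ zR²w)).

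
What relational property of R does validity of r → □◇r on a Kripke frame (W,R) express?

Suppose r→□◇r is valid. Take Rxy and set V(r)={x}. Then r at x, so □◇r at x, so ◇r at y, so some z with Ryz has r; z=x, i.e. Ryx.
The converse is a direct semantic check.
Frame condition: ∀x ∀y (Rxy → Ryx).

symmetry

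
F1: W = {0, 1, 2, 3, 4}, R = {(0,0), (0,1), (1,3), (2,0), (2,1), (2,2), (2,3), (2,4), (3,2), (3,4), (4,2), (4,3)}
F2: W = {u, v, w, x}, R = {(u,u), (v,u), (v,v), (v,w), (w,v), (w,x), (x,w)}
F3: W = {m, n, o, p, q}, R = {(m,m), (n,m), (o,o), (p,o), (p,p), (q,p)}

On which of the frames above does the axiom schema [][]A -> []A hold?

F3

The schema corresponds to density: forall x forall y (Rxy -> exists z (Rxz & Rzy)).
F1: fails — R13 but no z with R1z and Rz3.
F2: fails — Rxw but no z with Rxz and Rzw.
F3: holds.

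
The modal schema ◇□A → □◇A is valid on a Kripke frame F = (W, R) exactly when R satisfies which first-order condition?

convergence: ∀x ∀y ∀z (Rxy ∧ Rxz → ∃w (Ryw ∧ Rzw))

Suppose ◇□A→□◇A is valid. Take Rxy, Rxz and set V(A)={w : Ryw}. Then □A at y so ◇□A at x, so □◇A at x, so ◇A at z, giving w with Rzw and Ryw.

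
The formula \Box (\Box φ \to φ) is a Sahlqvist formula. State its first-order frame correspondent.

shift-reflexivity: \forall x \forall y (Rxy \to Ryy)

Suppose □(□φ→φ) is valid. Take Rxy and set V(φ)={w : Ryw}. Then at y, □φ holds; since □(□φ→φ) at x, □φ→φ at y, so φ at y, i.e. Ryy.
The converse is a direct semantic check.
Frame condition: \forall x \forall y (Rxy \to Ryy).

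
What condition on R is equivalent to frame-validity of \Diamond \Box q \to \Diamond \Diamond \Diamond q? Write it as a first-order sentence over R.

This is a Sahlqvist (Geach-type) schema ◇^1□^1q → □^0◇^3q.
First-order correspondent: \forall x \forall y (xRy \to \exists w (yRw \wedge x R^3 w)).

\forall x \forall y (xRy \to \exists w (yRw \wedge x R^3 w))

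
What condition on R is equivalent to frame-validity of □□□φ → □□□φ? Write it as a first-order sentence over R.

∀x ∀z (xR³z → ∃w (xR³w ∧ z = w))

This is a Sahlqvist (Geach-type) schema ◇^0□^3φ → □^3◇^0φ.
Minimal-valuation argument: fix x; take any y with xR^0y and any z with xR^3z. Set V(φ) to the set of worlds R-reachable from y in exactly 3 steps. Then □^3φ holds at y, so the antecedent holds at x; validity forces ◇^0φ at z, giving a w with zR^0w and yR^3w.
First-order correspondent: ∀x ∀z (xR³z → ∃w (xR³w ∧ z = w)).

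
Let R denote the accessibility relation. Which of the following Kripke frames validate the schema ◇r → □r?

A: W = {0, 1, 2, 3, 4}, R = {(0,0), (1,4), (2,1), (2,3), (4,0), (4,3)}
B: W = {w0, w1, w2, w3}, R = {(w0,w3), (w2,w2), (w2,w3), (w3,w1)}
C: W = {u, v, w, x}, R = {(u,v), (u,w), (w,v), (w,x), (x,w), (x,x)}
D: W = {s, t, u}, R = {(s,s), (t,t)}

This is the axiom for partial functionality; its first-order frame correspondent is ∀x ∀y ∀z (Rxy ∧ Rxz → y = z).
A: fails — 2 sees both 1 and 3.
B: fails — w2 sees both w2 and w3.
C: fails — u sees both v and w.
D: holds.
Valid on: D.

D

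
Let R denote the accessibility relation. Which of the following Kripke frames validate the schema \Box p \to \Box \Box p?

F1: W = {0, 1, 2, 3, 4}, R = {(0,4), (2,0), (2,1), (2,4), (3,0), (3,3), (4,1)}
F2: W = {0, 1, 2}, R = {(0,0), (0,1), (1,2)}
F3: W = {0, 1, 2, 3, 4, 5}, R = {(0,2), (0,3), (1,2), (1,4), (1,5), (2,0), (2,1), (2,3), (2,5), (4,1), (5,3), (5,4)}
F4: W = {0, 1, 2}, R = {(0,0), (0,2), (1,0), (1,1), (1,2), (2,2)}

F4

Frame correspondent (Sahlqvist): \forall x \forall y \forall z (Rxy \wedge Ryz \to Rxz) — i.e. transitivity.
F1: fails — R04 and R41 but not R01.
F2: fails — R01 and R12 but not R02.
F3: fails — R02 and R25 but not R05.
F4: ✓.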